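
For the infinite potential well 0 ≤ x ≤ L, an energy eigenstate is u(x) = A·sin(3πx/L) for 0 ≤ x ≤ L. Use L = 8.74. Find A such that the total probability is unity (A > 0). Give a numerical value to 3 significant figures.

Normalization requires ∫|u|² dx = 1, integrated from 0 to L.
With ∫₀^L sin²(nπx/L) dx = L/2, with u = A·sin(3πx/L), the integral evaluates to A²·[L/2].
Hence A² = 1/[L/2].
With L = 8.74: A² = 0.2288 and A = 0.4784.

A ≈ 0.478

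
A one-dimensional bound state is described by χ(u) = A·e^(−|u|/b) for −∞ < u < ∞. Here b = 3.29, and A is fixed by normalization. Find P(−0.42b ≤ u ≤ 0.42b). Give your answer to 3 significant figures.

P ≈ 0.568

The probability is P = ∫ |χ|² du over [−0.42b, 0.42b].
Since A² = 1/(b), this is the region integral divided by the full normalization integral.
Both integrals are even about u = 0, so only the u ≥ 0 halves are needed (the factors of 2 cancel). Let t = u/b; then A² and the length scale cancel, so P = ∫_{0}^{0.42} e^(-2·t) dt ÷ ∫_{0}^{∞} e^(-2·t) dt.
An antiderivative of e^(-2·t) is -e^(-2·t)/2; evaluating from 0 to 0.42 gives 1/2 - e^(-21/25)/2, while the full integral is 1/2.
The result is P = 0.5683.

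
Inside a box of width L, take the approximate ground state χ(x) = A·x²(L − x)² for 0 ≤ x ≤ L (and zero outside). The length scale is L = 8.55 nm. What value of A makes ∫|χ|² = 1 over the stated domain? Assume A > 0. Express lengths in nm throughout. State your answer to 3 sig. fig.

We need A² ∫|f|² dx = 1, taking the integral from 0 to L.
Expanding the polynomial and integrating term by term, with χ = A·x²(L − x)², the integral evaluates to A²·[L^9/630].
So A² = (L^9/630)^(−1).
With L = 8.55: A² = 0.000002580 and A = 0.001606.

A ≈ 0.00161 nm^(-9/2)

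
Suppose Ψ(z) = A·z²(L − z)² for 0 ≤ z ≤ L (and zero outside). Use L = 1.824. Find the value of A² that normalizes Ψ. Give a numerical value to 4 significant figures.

A^2 ≈ 2.819

Require ∫ |Ψ|² dz = 1 over the whole domain.
Expanding the polynomial and integrating term by term, ∫|Ψ|² dz = A²·(L^9/630).
So A² = (L^9/630)^(−1).
Substituting L = 1.824 gives A² = 2.8191, so A = 1.6790.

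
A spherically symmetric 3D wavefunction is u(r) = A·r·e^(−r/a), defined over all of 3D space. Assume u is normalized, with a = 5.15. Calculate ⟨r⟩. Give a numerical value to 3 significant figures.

⟨r⟩ ≈ 12.9

The expectation value is the |u|²-weighted average of r: ∫ r|u|² 4πr² dr.
Recall ∫₀^∞ r^m e^(−r/β) dr = m!·β^(m+1), since the A² factors cancel between numerator and denominator, ⟨r⟩ = 5·a/2.
With a = 5.15, ⟨r⟩ = 12.88.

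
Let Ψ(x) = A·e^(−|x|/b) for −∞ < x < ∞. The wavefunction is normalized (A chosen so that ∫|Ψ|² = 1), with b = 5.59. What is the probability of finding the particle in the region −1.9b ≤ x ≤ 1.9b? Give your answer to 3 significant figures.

|Ψ|² is the probability density, so P = ∫_{−1.9b}^{1.9b} |Ψ|² dx.
With A² fixed by ∫|Ψ|² = 1, i.e. A² = (b)^(−1), substitute and integrate.
Both integrals are even about x = 0, so only the x ≥ 0 halves are needed (the factors of 2 cancel). Let u = x/b; then A² and the length scale cancel, so P = ∫_{0}^{1.9} e^(-2·u) du ÷ ∫_{0}^{∞} e^(-2·u) du.
Using ∫ e^(-2·u) du = -e^(-2·u)/2, the numerator is 1/2 - e^(-19/5)/2 and the denominator is 1/2.
The result is P = 0.9776.

P ≈ 0.978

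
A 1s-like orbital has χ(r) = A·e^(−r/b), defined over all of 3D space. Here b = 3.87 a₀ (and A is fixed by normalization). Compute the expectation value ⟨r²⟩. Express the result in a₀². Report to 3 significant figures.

By definition ⟨r²⟩ = ∫ r^2 |χ(r)|² 4πr² dr.
The ratio of the moment integral to the normalization integral gives ⟨r²⟩ = 3·b^2.
Putting b = 3.87 gives 44.93.

⟨r^2⟩ ≈ 44.9 a₀^2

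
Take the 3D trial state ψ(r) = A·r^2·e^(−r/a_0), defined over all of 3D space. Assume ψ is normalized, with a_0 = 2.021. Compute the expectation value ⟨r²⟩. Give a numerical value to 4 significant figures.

⟨r^2⟩ ≈ 57.18

The expectation value is the |ψ|²-weighted average of r^2: ∫ r^2|ψ|² 4πr² dr.
The ratio of the moment integral to the normalization integral gives ⟨r²⟩ = 14·a_0^2.
Putting a_0 = 2.021 gives 57.182.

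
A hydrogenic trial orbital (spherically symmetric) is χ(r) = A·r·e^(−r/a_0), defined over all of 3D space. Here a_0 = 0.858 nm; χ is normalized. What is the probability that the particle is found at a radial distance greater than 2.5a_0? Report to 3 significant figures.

With dV = 4πr²dr, the probability is ∫|χ|² dV over r > 2.5a_0.
The full normalization integral is A²·[3·π·a_0^5] = 1, fixing A².
Substituting u = r/a_0, A², 4π and the length scale all cancel in the ratio: P = ∫_{2.5}^{∞} u^4·e^(-2·u) du / ∫_{0}^{∞} u^4·e^(-2·u) du.
With ∫ u^4·e^(-2·u) du = -(u^4/2 + u^3 + 3·u^2/2 + 3·u/2 + 3/4)·e^(-2·u) + C, the region integral is 1569·e^(-5)/32 and the full one is 3/4.
The region integral divided by the full integral gives P = 0.4405.

P ≈ 0.440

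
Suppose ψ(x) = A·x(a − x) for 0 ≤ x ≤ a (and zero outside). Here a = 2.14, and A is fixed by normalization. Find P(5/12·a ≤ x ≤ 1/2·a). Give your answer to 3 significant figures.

P = ∫_{5/12·a}^{1/2·a} |ψ(x)|² dx.
With A² fixed by ∫|ψ|² = 1, i.e. A² = (a^5/30)^(−1), substitute and integrate.
In terms of u = x/a (A² and the length scale cancel between numerator and denominator), P = [∫_{5/12}^{1/2} u^2·(1 - u)^2 du] / [∫_{0}^{1} u^2·(1 - u)^2 du].
An antiderivative of u^2·(1 - u)^2 is u^3·(6·u^2 - 15·u + 10)/30; evaluating from 5/12 to 1/2 gives ≈ 0.0051127, while the full integral is 1/30.
Evaluating gives P = 0.1534.

P ≈ 0.153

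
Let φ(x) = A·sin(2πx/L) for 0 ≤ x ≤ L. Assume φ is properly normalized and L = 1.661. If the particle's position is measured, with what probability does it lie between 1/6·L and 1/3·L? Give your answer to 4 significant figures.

P ≈ 0.3045

|φ|² is the probability density, so P = ∫_{1/6·L}^{1/3·L} |φ|² dx.
The normalization integral ∫|φ|²dx over the whole domain equals L/2·A², and A² cancels in the ratio.
In terms of u = x/L (A² and the length scale cancel between numerator and denominator), P = [∫_{1/6}^{1/3} sin(2·π·u)^2 du] / [∫_{0}^{1} sin(2·π·u)^2 du].
With ∫ sin(2·π·u)^2 du = u/2 - sin(4·π·u)/(8·π) + C, the region integral is √(3)/(8·π) + 1/12 and the full one is 1/2.
This works out to P = (√(3)/4 + π/6)/π.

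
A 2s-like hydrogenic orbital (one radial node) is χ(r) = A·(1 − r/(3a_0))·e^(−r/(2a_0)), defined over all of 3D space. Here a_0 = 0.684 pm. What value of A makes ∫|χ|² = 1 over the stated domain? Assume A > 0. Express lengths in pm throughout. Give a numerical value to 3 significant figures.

We need A² ∫|f|² 4πr² dr = 1, taking the integral from 0 to ∞.
Carrying out the integral gives A² · 8·π·a_0^3/3.
Setting this equal to 1 gives A² = 1/(8·π·a_0^3/3).
Substituting a_0 = 0.684 gives A² = 0.3730, so A = 0.6107.

A ≈ 0.611 pm^(-3/2)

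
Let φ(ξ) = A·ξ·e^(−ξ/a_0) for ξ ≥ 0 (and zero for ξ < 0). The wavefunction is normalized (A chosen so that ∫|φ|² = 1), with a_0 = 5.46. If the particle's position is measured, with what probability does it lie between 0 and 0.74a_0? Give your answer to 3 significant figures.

P ≈ 0.186

P = ∫_{0}^{0.74a_0} |φ(ξ)|² dξ.
The normalization integral ∫|φ|²dξ over the whole domain equals a_0^3/4·A², and A² cancels in the ratio.
Let u = ξ/a_0; then A² and the length scale cancel, so P = ∫_{0}^{0.74} u^2·e^(-2·u) du ÷ ∫_{0}^{∞} u^2·e^(-2·u) du.
Using ∫ u^2·e^(-2·u) du = -(2·u^2 + 2·u + 1)·e^(-2·u)/4, the numerator is 1/4 - 4469·e^(-37/25)/5000 and the denominator is 1/4.
The result is P = 0.1861.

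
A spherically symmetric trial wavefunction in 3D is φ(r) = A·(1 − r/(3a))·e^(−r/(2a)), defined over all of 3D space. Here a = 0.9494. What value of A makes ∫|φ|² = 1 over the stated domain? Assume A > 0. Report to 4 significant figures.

The normalization condition is ∫|φ|² 4πr² dr = 1 from 0 to ∞.
The angular integral contributes 4π, leaving ∫₀^∞ r²|φ|² dr.
Using ∫₀^∞ rⁿ e^(−αr) dr = n!/αⁿ⁺¹, with φ = A·(1 − r/(3a))·e^(−r/(2a)), the integral evaluates to A²·[8·π·a^3/3].
Hence A² = 1/[8·π·a^3/3].
With a = 0.9494: A² = 0.13949 and A = 0.37348.

A ≈ 0.3735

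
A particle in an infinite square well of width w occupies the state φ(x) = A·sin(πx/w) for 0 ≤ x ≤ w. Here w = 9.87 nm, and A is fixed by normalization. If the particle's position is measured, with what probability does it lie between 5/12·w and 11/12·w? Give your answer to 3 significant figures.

P = ∫_{5/12·w}^{11/12·w} |φ(x)|² dx.
With A² fixed by ∫|φ|² = 1, i.e. A² = (w/2)^(−1), substitute and integrate.
Substituting u = x/w, A² and the length scale cancel in the ratio: P = ∫_{5/12}^{11/12} sin(π·u)^2 du / ∫_{0}^{1} sin(π·u)^2 du.
An antiderivative of sin(π·u)^2 is u/2 - sin(2·π·u)/(4·π); evaluating from 5/12 to 11/12 gives 1/(4·π) + 1/4, while the full integral is 1/2.
Taking the ratio, P = (1 + π)/(2·π).

P ≈ 0.659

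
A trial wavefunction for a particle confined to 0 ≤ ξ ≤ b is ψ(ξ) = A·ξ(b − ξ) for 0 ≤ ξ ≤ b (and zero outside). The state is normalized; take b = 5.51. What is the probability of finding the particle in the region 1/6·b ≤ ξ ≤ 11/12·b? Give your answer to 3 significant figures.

P = ∫_{1/6·b}^{11/12·b} |ψ(ξ)|² dξ.
Since A² = 1/(b^5/30), this is the region integral divided by the full normalization integral.
In terms of u = ξ/b (A² and the length scale cancel between numerator and denominator), P = [∫_{1/6}^{11/12} u^2·(1 - u)^2 du] / [∫_{0}^{1} u^2·(1 - u)^2 du].
Using ∫ u^2·(1 - u)^2 du = u^3·(6·u^2 - 15·u + 10)/30, the numerator is ≈ 0.031981 and the denominator is 1/30.
The result is P = 4421/4608.

P ≈ 0.959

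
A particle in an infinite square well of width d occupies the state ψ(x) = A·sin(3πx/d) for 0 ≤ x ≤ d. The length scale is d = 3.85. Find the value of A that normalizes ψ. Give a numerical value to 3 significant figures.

A ≈ 0.721

The normalization condition is ∫|ψ|² dx = 1 from 0 to d.
With ∫₀^d sin²(nπx/d) dx = d/2, with ψ = A·sin(3πx/d), the integral evaluates to A²·[d/2].
Hence A² = 1/[d/2].
With d = 3.85: A² = 0.5195 and A = 0.7207.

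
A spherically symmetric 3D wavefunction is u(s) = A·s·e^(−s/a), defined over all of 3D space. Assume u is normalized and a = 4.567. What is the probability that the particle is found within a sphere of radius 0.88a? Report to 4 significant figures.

P ≈ 0.03359

P = ∫ |u|² 4πs² ds over s ≤ 0.88a.
The full normalization integral is A²·[3·π·a^5] = 1, fixing A².
In terms of t = s/a (A², 4π and the length scale all cancel between numerator and denominator), P = [∫_{0}^{0.88} t^4·e^(-2·t) dt] / [∫_{0}^{∞} t^4·e^(-2·t) dt].
Using ∫ t^4·e^(-2·t) dt = -(t^4/2 + t^3 + 3·t^2/2 + 3·t/2 + 3/4)·e^(-2·t), the numerator is ≈ 0.0251888 and the denominator is 3/4.
This evaluates to P = 0.033585.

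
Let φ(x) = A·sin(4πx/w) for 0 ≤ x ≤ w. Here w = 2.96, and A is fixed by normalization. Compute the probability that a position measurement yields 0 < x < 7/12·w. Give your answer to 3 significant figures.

P ≈ 0.549

P = ∫_{0}^{7/12·w} |φ(x)|² dx.
With A² fixed by ∫|φ|² = 1, i.e. A² = (w/2)^(−1), substitute and integrate.
Substituting u = x/w, A² and the length scale cancel in the ratio: P = ∫_{0}^{7/12} sin(4·π·u)^2 du / ∫_{0}^{1} sin(4·π·u)^2 du.
With ∫ sin(4·π·u)^2 du = u/2 - sin(4·π·u)·cos(4·π·u)/(8·π) + C, the region integral is -√(3)/(32·π) + 7/24 and the full one is 1/2.
Evaluating gives P = -√(3)/(16·π) + 7/12.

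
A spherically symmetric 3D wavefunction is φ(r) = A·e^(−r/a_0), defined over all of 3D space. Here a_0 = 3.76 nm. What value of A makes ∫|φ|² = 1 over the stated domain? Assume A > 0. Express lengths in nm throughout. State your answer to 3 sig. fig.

Require ∫ |φ|² 4πr² dr = 1 over the whole domain.
The angular integral contributes 4π, leaving ∫₀^∞ r²|φ|² dr.
Recall ∫₀^∞ r^m e^(−r/β) dr = m!·β^(m+1), the integral (without the A² prefactor) comes out to π·a_0^3.
Setting this equal to 1 gives A² = 1/(π·a_0^3).
Plugging in a_0 = 3.76 yields A = 0.07738.

A ≈ 0.0774 nm^(-3/2)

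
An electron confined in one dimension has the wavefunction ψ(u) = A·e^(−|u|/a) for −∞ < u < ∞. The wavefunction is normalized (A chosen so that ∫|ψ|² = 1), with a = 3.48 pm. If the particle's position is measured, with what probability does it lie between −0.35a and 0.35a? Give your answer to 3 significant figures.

P ≈ 0.503

P = ∫_{−0.35a}^{0.35a} |ψ(u)|² du.
With A² fixed by ∫|ψ|² = 1, i.e. A² = (a)^(−1), substitute and integrate.
By symmetry take twice the u ≥ 0 contribution in numerator and denominator; the 2's cancel. In terms of t = u/a (A² and the length scale cancel between numerator and denominator), P = [∫_{0}^{0.35} e^(-2·t) dt] / [∫_{0}^{∞} e^(-2·t) dt].
An antiderivative of e^(-2·t) is -e^(-2·t)/2; evaluating from 0 to 0.35 gives 1/2 - e^(-7/10)/2, while the full integral is 1/2.
Taking the ratio, P = 0.5034.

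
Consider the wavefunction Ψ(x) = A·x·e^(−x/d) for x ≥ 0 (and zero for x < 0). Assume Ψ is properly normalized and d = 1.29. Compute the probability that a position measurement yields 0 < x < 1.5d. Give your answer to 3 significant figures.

P ≈ 0.577

P = ∫_{0}^{1.5d} |Ψ(x)|² dx.
With A² fixed by ∫|Ψ|² = 1, i.e. A² = (d^3/4)^(−1), substitute and integrate.
In terms of u = x/d (A² and the length scale cancel between numerator and denominator), P = [∫_{0}^{1.5} u^2·e^(-2·u) du] / [∫_{0}^{∞} u^2·e^(-2·u) du].
With ∫ u^2·e^(-2·u) du = -(2·u^2 + 2·u + 1)·e^(-2·u)/4 + C, the region integral is 1/4 - 17·e^(-3)/8 and the full one is 1/4.
The result is P = 0.5768.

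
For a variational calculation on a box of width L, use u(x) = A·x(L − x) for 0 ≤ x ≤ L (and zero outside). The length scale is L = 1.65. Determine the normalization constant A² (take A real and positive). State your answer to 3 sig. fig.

A^2 ≈ 2.45

We need A² ∫|f|² dx = 1, taking the integral from 0 to L.
∫|u|² dx = A²·(L^5/30).
Plugging in L = 1.65 yields A = 1.566.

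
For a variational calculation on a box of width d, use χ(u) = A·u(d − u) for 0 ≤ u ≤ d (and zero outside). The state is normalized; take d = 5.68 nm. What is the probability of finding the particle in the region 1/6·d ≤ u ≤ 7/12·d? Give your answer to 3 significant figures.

P ≈ 0.618

|χ|² is the probability density, so P = ∫_{1/6·d}^{7/12·d} |χ|² du.
Since A² = 1/(d^5/30), this is the region integral divided by the full normalization integral.
In terms of t = u/d (A² and the length scale cancel between numerator and denominator), P = [∫_{1/6}^{7/12} t^2·(1 - t)^2 dt] / [∫_{0}^{1} t^2·(1 - t)^2 dt].
An antiderivative of t^2·(1 - t)^2 is t^3·(6·t^2 - 15·t + 10)/30; evaluating from 1/6 to 7/12 gives ≈ 0.020596, while the full integral is 1/30.
The result is P = 0.6179.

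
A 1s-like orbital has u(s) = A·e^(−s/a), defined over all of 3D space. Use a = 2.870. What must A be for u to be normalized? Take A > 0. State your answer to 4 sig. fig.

A ≈ 0.1160

Normalization requires ∫|u|² 4πs² ds = 1, integrated from 0 to ∞.
(Spherical symmetry: dV = 4πs² ds.)
With ∫₀^∞ s^2 e^(−αs) ds = 2!/α^3, ∫|u|² 4πs² ds = A²·(π·a^3).
Hence A² = 1/[π·a^3].
With a = 2.870: A² = 0.013465 and A = 0.11604.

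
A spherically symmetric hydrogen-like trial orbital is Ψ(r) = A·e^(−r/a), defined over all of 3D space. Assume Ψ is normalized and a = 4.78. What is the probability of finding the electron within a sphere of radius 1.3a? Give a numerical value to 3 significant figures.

P ≈ 0.482

Integrate the radial probability density 4πr²|Ψ|² over r ≤ 1.3a.
A² is fixed by ∫₀^∞ 4πr²|Ψ|² dr = 1, i.e. A² = (π·a^3)^(−1).
Let u = r/a; then A², 4π and the length scale all cancel, so P = ∫_{0}^{1.3} u^2·e^(-2·u) du ÷ ∫_{0}^{∞} u^2·e^(-2·u) du.
An antiderivative of u^2·e^(-2·u) is -(2·u^2 + 2·u + 1)·e^(-2·u)/4; evaluating from 0 to 1.3 gives 1/4 - 349·e^(-13/5)/200, while the full integral is 1/4.
This evaluates to P = 0.4816.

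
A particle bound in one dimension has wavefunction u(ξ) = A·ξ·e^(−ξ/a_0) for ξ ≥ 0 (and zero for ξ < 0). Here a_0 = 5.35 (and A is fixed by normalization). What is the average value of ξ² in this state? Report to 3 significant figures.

By definition ⟨ξ²⟩ = ∫ ξ^2 |u(ξ)|² dξ.
The ratio of the moment integral to the normalization integral gives ⟨ξ²⟩ = 3·a_0^2.
Putting a_0 = 5.35 gives 85.87.

⟨ξ^2⟩ ≈ 85.9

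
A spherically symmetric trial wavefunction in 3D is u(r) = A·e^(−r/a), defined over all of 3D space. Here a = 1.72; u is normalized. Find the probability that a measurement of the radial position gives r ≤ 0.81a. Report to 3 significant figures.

P ≈ 0.222

With dV = 4πr²dr, the probability is ∫|u|² dV over r ≤ 0.81a.
The full normalization integral is A²·[π·a^3] = 1, fixing A².
Substituting t = r/a, A², 4π and the length scale all cancel in the ratio: P = ∫_{0}^{0.81} t^2·e^(-2·t) dt / ∫_{0}^{∞} t^2·e^(-2·t) dt.
An antiderivative of t^2·e^(-2·t) is -(2·t^2 + 2·t + 1)·e^(-2·t)/4; evaluating from 0 to 0.81 gives ≈ 0.055456, while the full integral is 1/4.
This evaluates to P = 0.2218.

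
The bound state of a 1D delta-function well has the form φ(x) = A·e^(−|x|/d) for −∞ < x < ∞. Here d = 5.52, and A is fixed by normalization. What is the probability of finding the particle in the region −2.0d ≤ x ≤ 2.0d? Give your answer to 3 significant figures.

The probability is P = ∫ |φ|² dx over [−2.0d, 2.0d].
With A² fixed by ∫|φ|² = 1, i.e. A² = (d)^(−1), substitute and integrate.
Both integrals are even about x = 0, so only the x ≥ 0 halves are needed (the factors of 2 cancel). In terms of u = x/d (A² and the length scale cancel between numerator and denominator), P = [∫_{0}^{2.0} e^(-2·u) du] / [∫_{0}^{∞} e^(-2·u) du].
With ∫ e^(-2·u) du = -e^(-2·u)/2 + C, the region integral is 1/2 - e^(-4)/2 and the full one is 1/2.
This works out to P = 0.9817.

P ≈ 0.982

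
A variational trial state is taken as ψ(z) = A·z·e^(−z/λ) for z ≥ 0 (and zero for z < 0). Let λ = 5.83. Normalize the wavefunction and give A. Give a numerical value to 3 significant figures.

Require ∫ |ψ|² dz = 1 over the whole domain.
With ψ = A·z·e^(−z/λ), the integral evaluates to A²·[λ^3/4].
Hence A² = 1/[λ^3/4].
Plugging in λ = 5.83 yields A = 0.1421.

A ≈ 0.142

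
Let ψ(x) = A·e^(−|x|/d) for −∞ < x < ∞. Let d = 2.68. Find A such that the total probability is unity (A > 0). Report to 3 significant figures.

A ≈ 0.611

We need A² ∫|f|² dx = 1, taking the integral from −∞ to ∞.
Carrying out the integral gives A² · d.
Setting this equal to 1 gives A² = 1/(d).
With d = 2.68: A² = 0.3731 and A = 0.6108.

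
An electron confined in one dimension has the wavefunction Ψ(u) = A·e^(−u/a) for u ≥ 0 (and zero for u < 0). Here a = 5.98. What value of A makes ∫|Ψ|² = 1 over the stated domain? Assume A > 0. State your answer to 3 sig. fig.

A ≈ 0.578

The normalization condition is ∫|Ψ|² du = 1 from 0 to ∞.
∫|Ψ|² du = A²·(a/2).
So A² = (a/2)^(−1).
Substituting a = 5.98 gives A² = 0.3344, so A = 0.5783.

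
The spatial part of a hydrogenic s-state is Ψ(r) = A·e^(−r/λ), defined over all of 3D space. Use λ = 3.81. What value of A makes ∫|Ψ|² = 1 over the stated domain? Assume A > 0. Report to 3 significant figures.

We need A² ∫|f|² 4πr² dr = 1, taking the integral from 0 to ∞.
The angular integral contributes 4π, leaving ∫₀^∞ r²|Ψ|² dr.
Using ∫₀^∞ rⁿ e^(−αr) dr = n!/αⁿ⁺¹, ∫|Ψ|² 4πr² dr = A²·(π·λ^3).
Hence A² = 1/[π·λ^3].
With λ = 3.81: A² = 0.005755 and A = 0.07586.

A ≈ 0.0759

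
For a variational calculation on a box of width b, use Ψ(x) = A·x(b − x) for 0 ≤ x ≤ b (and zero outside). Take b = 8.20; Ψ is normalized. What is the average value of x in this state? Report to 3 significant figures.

The expectation value is the |Ψ|²-weighted average of x: ∫ x|Ψ|² dx.
Since the A² factors cancel between numerator and denominator, ⟨x⟩ = b/2.
Putting b = 8.20 gives 4.100.

⟨x⟩ ≈ 4.10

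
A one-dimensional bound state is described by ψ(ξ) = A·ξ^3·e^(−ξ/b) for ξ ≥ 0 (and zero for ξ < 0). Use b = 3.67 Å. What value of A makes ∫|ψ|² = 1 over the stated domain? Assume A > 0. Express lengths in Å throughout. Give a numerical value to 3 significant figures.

We need A² ∫|f|² dξ = 1, taking the integral from 0 to ∞.
The integral (without the A² prefactor) comes out to 45·b^7/8.
So A² = (45·b^7/8)^(−1).
Plugging in b = 3.67 yields A = 0.004453.

A ≈ 0.00445 Å^(-7/2)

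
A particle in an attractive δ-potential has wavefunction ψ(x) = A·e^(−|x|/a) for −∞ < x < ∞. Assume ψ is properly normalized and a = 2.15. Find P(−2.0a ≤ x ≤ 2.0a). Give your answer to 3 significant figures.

P ≈ 0.982

|ψ|² is the probability density, so P = ∫_{−2.0a}^{2.0a} |ψ|² dx.
The normalization integral ∫|ψ|²dx over the whole domain equals a·A², and A² cancels in the ratio.
By symmetry take twice the x ≥ 0 contribution in numerator and denominator; the 2's cancel. In terms of u = x/a (A² and the length scale cancel between numerator and denominator), P = [∫_{0}^{2.0} e^(-2·u) du] / [∫_{0}^{∞} e^(-2·u) du].
An antiderivative of e^(-2·u) is -e^(-2·u)/2; evaluating from 0 to 2.0 gives 1/2 - e^(-4)/2, while the full integral is 1/2.
This works out to P = 0.9817.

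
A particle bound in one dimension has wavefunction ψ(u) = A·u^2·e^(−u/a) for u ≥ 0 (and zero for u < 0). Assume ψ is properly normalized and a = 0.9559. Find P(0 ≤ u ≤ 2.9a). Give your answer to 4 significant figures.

|ψ|² is the probability density, so P = ∫_{0}^{2.9a} |ψ|² du.
Since A² = 1/(3·a^5/4), this is the region integral divided by the full normalization integral.
Let t = u/a; then A² and the length scale cancel, so P = ∫_{0}^{2.9} t^4·e^(-2·t) dt ÷ ∫_{0}^{∞} t^4·e^(-2·t) dt.
Using ∫ t^4·e^(-2·t) dt = -(t^4/2 + t^3 + 3·t^2/2 + 3·t/2 + 3/4)·e^(-2·t), the numerator is ≈ 0.515461 and the denominator is 3/4.
This works out to P = 0.68728.

P ≈ 0.6873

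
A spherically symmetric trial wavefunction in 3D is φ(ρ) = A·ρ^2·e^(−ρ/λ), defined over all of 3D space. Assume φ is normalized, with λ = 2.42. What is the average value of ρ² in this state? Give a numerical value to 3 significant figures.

The expectation value is the |φ|²-weighted average of ρ^2: ∫ ρ^2|φ|² 4πρ² dρ.
Since the A² factors cancel between numerator and denominator, ⟨ρ²⟩ = 14·λ^2.
With λ = 2.42, ⟨ρ^2⟩ = 81.99.

⟨ρ^2⟩ ≈ 82.0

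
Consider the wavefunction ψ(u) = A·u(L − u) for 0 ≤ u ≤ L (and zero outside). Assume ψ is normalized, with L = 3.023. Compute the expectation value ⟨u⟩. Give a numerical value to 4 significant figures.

⟨u⟩ ≈ 1.512

The expectation value is the |ψ|²-weighted average of u: ∫ u|ψ|² du.
Expanding the polynomial and integrating term by term, evaluating both integrals, ⟨u⟩ = L/2.
Putting L = 3.023 gives 1.5115.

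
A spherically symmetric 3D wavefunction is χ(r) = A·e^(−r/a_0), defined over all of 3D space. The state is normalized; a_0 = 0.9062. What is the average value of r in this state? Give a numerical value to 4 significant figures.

⟨r⟩ ≈ 1.359

By definition ⟨r⟩ = ∫ r |χ(r)|² 4πr² dr.
Recall ∫₀^∞ r^m e^(−r/β) dr = m!·β^(m+1), the ratio of the moment integral to the normalization integral gives ⟨r⟩ = 3·a_0/2.
Putting a_0 = 0.9062 gives 1.3593.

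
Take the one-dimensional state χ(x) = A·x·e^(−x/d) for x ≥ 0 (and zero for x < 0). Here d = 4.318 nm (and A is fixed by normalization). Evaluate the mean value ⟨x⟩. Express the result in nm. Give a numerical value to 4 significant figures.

⟨x⟩ ≈ 6.477 nm

⟨x⟩ = ∫ x |χ|² dx over the full domain.
Evaluating both integrals, ⟨x⟩ = 3·d/2.
With d = 4.318, ⟨x⟩ = 6.4770.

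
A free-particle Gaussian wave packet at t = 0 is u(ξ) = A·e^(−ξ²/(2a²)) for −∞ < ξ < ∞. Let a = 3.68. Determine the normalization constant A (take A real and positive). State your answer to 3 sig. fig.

We need A² ∫|f|² dξ = 1, taking the integral from −∞ to ∞.
Using the Gaussian integral ∫_{−∞}^{∞} e^(−αξ²) dξ = √(π/α), carrying out the integral gives A² · √(π)·a.
With a = 3.68: A² = 0.1533 and A = 0.3916.

A ≈ 0.392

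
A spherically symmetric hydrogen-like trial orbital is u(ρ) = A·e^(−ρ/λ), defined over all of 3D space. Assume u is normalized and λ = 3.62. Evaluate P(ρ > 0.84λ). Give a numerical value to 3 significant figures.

P ≈ 0.762

With dV = 4πρ²dρ, the probability is ∫|u|² dV over ρ > 0.84λ.
A² is fixed by ∫₀^∞ 4πρ²|u|² dρ = 1, i.e. A² = (π·λ^3)^(−1).
Let t = ρ/λ; then A², 4π and the length scale all cancel, so P = ∫_{0.84}^{∞} t^2·e^(-2·t) dt ÷ ∫_{0}^{∞} t^2·e^(-2·t) dt.
With ∫ t^2·e^(-2·t) dt = -(2·t^2 + 2·t + 1)·e^(-2·t)/4 + C, the region integral is 2557·e^(-42/25)/2500 and the full one is 1/4.
This evaluates to P = 0.7625.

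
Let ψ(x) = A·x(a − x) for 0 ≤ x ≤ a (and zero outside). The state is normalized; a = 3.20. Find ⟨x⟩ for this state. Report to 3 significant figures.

The expectation value is the |ψ|²-weighted average of x: ∫ x|ψ|² dx.
Expanding the polynomial and integrating term by term, since the A² factors cancel between numerator and denominator, ⟨x⟩ = a/2.
With a = 3.20, ⟨x⟩ = 1.600.

⟨x⟩ ≈ 1.60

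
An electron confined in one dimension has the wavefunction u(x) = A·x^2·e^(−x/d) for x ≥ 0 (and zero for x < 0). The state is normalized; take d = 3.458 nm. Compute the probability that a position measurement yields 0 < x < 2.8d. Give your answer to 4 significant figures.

P ≈ 0.6578

|u|² is the probability density, so P = ∫_{0}^{2.8d} |u|² dx.
Since A² = 1/(3·d^5/4), this is the region integral divided by the full normalization integral.
Let t = x/d; then A² and the length scale cancel, so P = ∫_{0}^{2.8} t^4·e^(-2·t) dt ÷ ∫_{0}^{∞} t^4·e^(-2·t) dt.
An antiderivative of t^4·e^(-2·t) is -(t^4/2 + t^3 + 3·t^2/2 + 3·t/2 + 3/4)·e^(-2·t); evaluating from 0 to 2.8 gives ≈ 0.493387, while the full integral is 3/4.
Taking the ratio, P = 0.65785.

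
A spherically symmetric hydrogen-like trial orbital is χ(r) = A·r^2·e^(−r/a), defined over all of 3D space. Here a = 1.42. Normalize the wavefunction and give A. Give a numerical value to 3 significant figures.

Normalization requires ∫|χ|² 4πr² dr = 1, integrated from 0 to ∞.
In 3D with spherical symmetry the volume element is 4πr² dr.
The integral (without the A² prefactor) comes out to 45·π·a^7/2.
Hence A² = 1/[45·π·a^7/2].
Plugging in a = 1.42 yields A = 0.03486.

A ≈ 0.0349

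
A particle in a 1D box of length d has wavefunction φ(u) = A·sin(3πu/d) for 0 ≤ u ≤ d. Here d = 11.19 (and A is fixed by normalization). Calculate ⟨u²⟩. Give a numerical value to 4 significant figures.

⟨u^2⟩ ≈ 41.03

⟨u²⟩ = ∫ u^2 |φ|² du over the full domain.
With ∫₀^d sin²(nπu/d) du = d/2, evaluating both integrals, ⟨u²⟩ = -d^2/(18·π^2) + d^2/3.
With d = 11.19, ⟨u^2⟩ = 41.034.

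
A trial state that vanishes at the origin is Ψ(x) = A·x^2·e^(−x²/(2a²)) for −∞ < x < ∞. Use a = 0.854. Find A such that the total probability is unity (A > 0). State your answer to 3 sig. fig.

A ≈ 1.29

The normalization condition is ∫|Ψ|² dx = 1 from −∞ to ∞.
With Ψ = A·x^2·e^(−x²/(2a²)), the integral evaluates to A²·[3·√(π)·a^5/4].
So A² = (3·√(π)·a^5/4)^(−1).
Plugging in a = 0.854 yields A = 1.287.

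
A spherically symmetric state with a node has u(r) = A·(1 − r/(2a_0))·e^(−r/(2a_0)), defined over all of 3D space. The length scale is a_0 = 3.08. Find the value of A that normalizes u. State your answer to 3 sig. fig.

The normalization condition is ∫|u|² 4πr² dr = 1 from 0 to ∞.
Using ∫₀^∞ rⁿ e^(−αr) dr = n!/αⁿ⁺¹, the integral (without the A² prefactor) comes out to 8·π·a_0^3.
So A² = (8·π·a_0^3)^(−1).
Substituting a_0 = 3.08 gives A² = 0.001362, so A = 0.03690.

A ≈ 0.0369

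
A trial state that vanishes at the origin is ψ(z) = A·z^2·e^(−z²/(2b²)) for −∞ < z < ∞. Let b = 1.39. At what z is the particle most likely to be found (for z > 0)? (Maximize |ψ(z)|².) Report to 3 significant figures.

Differentiate |ψ(z)|² with respect to z and set to zero.
This gives z = √(2)·b.
With b = 1.39, the value of z > 0 at which the probability density is greatest is 1.966.

z ≈ 1.97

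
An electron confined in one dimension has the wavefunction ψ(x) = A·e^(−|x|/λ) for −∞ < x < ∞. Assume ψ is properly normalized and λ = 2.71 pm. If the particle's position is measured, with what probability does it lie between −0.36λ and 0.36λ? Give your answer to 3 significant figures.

P ≈ 0.513

The probability is P = ∫ |ψ|² dx over [−0.36λ, 0.36λ].
With A² fixed by ∫|ψ|² = 1, i.e. A² = (λ)^(−1), substitute and integrate.
Both integrals are even about x = 0, so only the x ≥ 0 halves are needed (the factors of 2 cancel). Let u = x/λ; then A² and the length scale cancel, so P = ∫_{0}^{0.36} e^(-2·u) du ÷ ∫_{0}^{∞} e^(-2·u) du.
An antiderivative of e^(-2·u) is -e^(-2·u)/2; evaluating from 0 to 0.36 gives 1/2 - e^(-18/25)/2, while the full integral is 1/2.
This works out to P = 0.5132.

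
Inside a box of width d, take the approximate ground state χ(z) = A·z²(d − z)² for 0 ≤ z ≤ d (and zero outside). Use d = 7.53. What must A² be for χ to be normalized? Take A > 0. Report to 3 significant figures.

A^2 ≈ 0.00000809

We need A² ∫|f|² dz = 1, taking the integral from 0 to d.
Expanding the polynomial and integrating term by term, the integral (without the A² prefactor) comes out to d^9/630.
Hence A² = 1/[d^9/630].
Plugging in d = 7.53 yields A = 0.002845.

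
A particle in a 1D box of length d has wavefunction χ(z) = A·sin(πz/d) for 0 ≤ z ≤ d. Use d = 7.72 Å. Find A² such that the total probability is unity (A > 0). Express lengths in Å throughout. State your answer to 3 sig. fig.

A^2 ≈ 0.259 Å^(-1)

Normalization requires ∫|χ|² dz = 1, integrated from 0 to d.
Using sin²θ = (1 − cos 2θ)/2, ∫|χ|² dz = A²·(d/2).
Setting this equal to 1 gives A² = 1/(d/2).
Plugging in d = 7.72 yields A = 0.5090.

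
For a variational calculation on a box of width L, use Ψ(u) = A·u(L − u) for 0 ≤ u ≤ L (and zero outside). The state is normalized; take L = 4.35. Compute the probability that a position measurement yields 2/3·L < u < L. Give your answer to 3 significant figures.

P ≈ 0.210

|Ψ|² is the probability density, so P = ∫_{2/3·L}^{L} |Ψ|² du.
The normalization integral ∫|Ψ|²du over the whole domain equals L^5/30·A², and A² cancels in the ratio.
Substituting t = u/L, A² and the length scale cancel in the ratio: P = ∫_{2/3}^{1} t^2·(1 - t)^2 dt / ∫_{0}^{1} t^2·(1 - t)^2 dt.
With ∫ t^2·(1 - t)^2 dt = t^3·(6·t^2 - 15·t + 10)/30 + C, the region integral is 17/2430 and the full one is 1/30.
Evaluating gives P = 17/81.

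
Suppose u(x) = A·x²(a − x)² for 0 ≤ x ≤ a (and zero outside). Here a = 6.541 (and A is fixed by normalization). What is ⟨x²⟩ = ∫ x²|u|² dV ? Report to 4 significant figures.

⟨x^2⟩ ≈ 11.67

⟨x²⟩ = ∫ x^2 |u|² dx over the full domain.
Since the A² factors cancel between numerator and denominator, ⟨x²⟩ = 3·a^2/11.
Putting a = 6.541 gives 11.669.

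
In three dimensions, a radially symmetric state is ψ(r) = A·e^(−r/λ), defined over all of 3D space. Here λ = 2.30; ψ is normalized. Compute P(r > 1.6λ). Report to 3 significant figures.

With dV = 4πr²dr, the probability is ∫|ψ|² dV over r > 1.6λ.
The full normalization integral is A²·[π·λ^3] = 1, fixing A².
In terms of u = r/λ (A², 4π and the length scale all cancel between numerator and denominator), P = [∫_{1.6}^{∞} u^2·e^(-2·u) du] / [∫_{0}^{∞} u^2·e^(-2·u) du].
Using ∫ u^2·e^(-2·u) du = -(2·u^2 + 2·u + 1)·e^(-2·u)/4, the numerator is 233·e^(-16/5)/100 and the denominator is 1/4.
Taking the ratio yields P = 0.3799.

P ≈ 0.380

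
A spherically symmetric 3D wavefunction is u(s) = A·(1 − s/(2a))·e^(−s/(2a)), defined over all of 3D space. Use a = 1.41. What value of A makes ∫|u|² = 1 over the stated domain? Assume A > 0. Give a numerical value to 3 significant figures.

A ≈ 0.119

Normalization requires ∫|u|² 4πs² ds = 1, integrated from 0 to ∞.
(Spherical symmetry: dV = 4πs² ds.)
Recall ∫₀^∞ s^m e^(−s/β) ds = m!·β^(m+1), the integral (without the A² prefactor) comes out to 8·π·a^3.
So A² = (8·π·a^3)^(−1).
Plugging in a = 1.41 yields A = 0.1191.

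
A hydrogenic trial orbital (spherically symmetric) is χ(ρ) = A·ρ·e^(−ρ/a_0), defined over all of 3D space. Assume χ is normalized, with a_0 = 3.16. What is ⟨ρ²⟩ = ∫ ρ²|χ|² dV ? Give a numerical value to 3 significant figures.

By definition ⟨ρ²⟩ = ∫ ρ^2 |χ(ρ)|² 4πρ² dρ.
Using ∫₀^∞ ρⁿ e^(−αρ) dρ = n!/αⁿ⁺¹, evaluating both integrals, ⟨ρ²⟩ = 15·a_0^2/2.
Putting a_0 = 3.16 gives 74.89.

⟨ρ^2⟩ ≈ 74.9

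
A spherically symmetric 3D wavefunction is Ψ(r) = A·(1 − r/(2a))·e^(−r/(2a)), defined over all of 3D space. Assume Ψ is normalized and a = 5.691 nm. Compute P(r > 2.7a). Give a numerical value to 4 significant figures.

P = ∫ |Ψ|² 4πr² dr over r > 2.7a.
The full normalization integral is A²·[8·π·a^3] = 1, fixing A².
Substituting u = r/a, A², 4π and the length scale all cancel in the ratio: P = ∫_{2.7}^{∞} u^2·(1 - u/2)^2·e^(-u) du / ∫_{0}^{∞} u^2·(1 - u/2)^2·e^(-u) du.
With ∫ u^2·(1 - u/2)^2·e^(-u) du = -(u^4/4 + u^2 + 2·u + 2)·e^(-u) + C, the region integral is ≈ 1.88014 and the full one is 2.
Taking the ratio yields P = 0.94007.

P ≈ 0.9401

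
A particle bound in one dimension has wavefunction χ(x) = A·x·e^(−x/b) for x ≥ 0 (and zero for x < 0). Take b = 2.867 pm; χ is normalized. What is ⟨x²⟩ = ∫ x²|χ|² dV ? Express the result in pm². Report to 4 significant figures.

⟨x^2⟩ ≈ 24.66 pm^2

⟨x²⟩ = ∫ x^2 |χ|² dx over the full domain.
Recall ∫₀^∞ x^m e^(−x/β) dx = m!·β^(m+1), evaluating both integrals, ⟨x²⟩ = 3·b^2.
With b = 2.867, ⟨x^2⟩ = 24.659.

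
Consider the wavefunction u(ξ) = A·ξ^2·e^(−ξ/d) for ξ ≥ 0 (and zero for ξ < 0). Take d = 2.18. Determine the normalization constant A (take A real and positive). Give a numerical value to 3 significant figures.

The normalization condition is ∫|u|² dξ = 1 from 0 to ∞.
With ∫₀^∞ ξ^4 e^(−αξ) dξ = 4!/α^5, carrying out the integral gives A² · 3·d^5/4.
So A² = (3·d^5/4)^(−1).
With d = 2.18: A² = 0.02708 and A = 0.1646.

A ≈ 0.165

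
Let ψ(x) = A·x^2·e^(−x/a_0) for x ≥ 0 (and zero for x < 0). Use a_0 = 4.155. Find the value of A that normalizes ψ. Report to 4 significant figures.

A ≈ 0.03281

Require ∫ |ψ|² dx = 1 over the whole domain.
Using ∫₀^∞ xⁿ e^(−αx) dx = n!/αⁿ⁺¹, with ψ = A·x^2·e^(−x/a_0), the integral evaluates to A²·[3·a_0^5/4].
Setting this equal to 1 gives A² = 1/(3·a_0^5/4).
Plugging in a_0 = 4.155 yields A = 0.032813.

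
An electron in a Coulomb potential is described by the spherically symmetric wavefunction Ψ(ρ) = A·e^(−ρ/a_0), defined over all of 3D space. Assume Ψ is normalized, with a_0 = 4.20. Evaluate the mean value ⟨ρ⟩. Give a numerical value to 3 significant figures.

The expectation value is the |Ψ|²-weighted average of ρ: ∫ ρ|Ψ|² 4πρ² dρ.
Using ∫₀^∞ ρⁿ e^(−αρ) dρ = n!/αⁿ⁺¹, since the A² factors cancel between numerator and denominator, ⟨ρ⟩ = 3·a_0/2.
With a_0 = 4.20, ⟨ρ⟩ = 6.300.

⟨ρ⟩ ≈ 6.30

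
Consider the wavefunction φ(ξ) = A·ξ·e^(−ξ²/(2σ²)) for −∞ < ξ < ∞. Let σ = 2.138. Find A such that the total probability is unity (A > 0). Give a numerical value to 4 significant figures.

A ≈ 0.3398

Normalization requires ∫|φ|² dξ = 1, integrated from −∞ to ∞.
Using the Gaussian integral ∫_{−∞}^{∞} e^(−αξ²) dξ = √(π/α), with φ = A·ξ·e^(−ξ²/(2σ²)), the integral evaluates to A²·[√(π)·σ^3/2].
Setting this equal to 1 gives A² = 1/(√(π)·σ^3/2).
With σ = 2.138: A² = 0.11546 and A = 0.33979.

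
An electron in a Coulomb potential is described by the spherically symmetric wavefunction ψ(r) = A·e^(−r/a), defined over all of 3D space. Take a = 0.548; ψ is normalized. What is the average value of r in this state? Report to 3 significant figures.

⟨r⟩ ≈ 0.822

The expectation value is the |ψ|²-weighted average of r: ∫ r|ψ|² 4πr² dr.
With ∫₀^∞ r^3 e^(−αr) dr = 3!/α^4, the ratio of the moment integral to the normalization integral gives ⟨r⟩ = 3·a/2.
Putting a = 0.548 gives 0.8220.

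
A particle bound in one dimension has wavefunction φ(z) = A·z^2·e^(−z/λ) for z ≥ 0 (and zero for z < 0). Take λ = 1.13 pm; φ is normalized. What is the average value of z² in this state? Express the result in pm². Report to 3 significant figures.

⟨z²⟩ = ∫ z^2 |φ|² dz over the full domain.
The ratio of the moment integral to the normalization integral gives ⟨z²⟩ = 15·λ^2/2.
With λ = 1.13, ⟨z^2⟩ = 9.577.

⟨z^2⟩ ≈ 9.58 pm^2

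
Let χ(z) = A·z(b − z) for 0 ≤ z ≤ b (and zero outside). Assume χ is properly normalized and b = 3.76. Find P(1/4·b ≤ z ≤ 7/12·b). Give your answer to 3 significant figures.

P = ∫_{1/4·b}^{7/12·b} |χ(z)|² dz.
Since A² = 1/(b^5/30), this is the region integral divided by the full normalization integral.
Substituting u = z/b, A² and the length scale cancel in the ratio: P = ∫_{1/4}^{7/12} u^2·(1 - u)^2 du / ∫_{0}^{1} u^2·(1 - u)^2 du.
An antiderivative of u^2·(1 - u)^2 is u^3·(6·u^2 - 15·u + 10)/30; evaluating from 1/4 to 7/12 gives ≈ 0.018329, while the full integral is 1/30.
Taking the ratio, P = 0.5499.

P ≈ 0.550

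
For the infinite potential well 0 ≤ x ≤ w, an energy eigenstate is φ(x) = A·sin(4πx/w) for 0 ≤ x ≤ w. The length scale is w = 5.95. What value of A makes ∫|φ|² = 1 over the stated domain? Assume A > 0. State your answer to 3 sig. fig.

The normalization condition is ∫|φ|² dx = 1 from 0 to w.
With ∫₀^w sin²(nπx/w) dx = w/2, ∫|φ|² dx = A²·(w/2).
Setting this equal to 1 gives A² = 1/(w/2).
Plugging in w = 5.95 yields A = 0.5798.

A ≈ 0.580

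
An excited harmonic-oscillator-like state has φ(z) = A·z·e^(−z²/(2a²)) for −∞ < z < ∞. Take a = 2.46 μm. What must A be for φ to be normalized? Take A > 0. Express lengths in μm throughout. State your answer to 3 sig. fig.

A ≈ 0.275 μm^(-3/2)

Require ∫ |φ|² dz = 1 over the whole domain.
With ∫_{−∞}^{∞} z^(2m) e^(−αz²) dz = (2m−1)!!·√π / (2^m α^(m+1/2)), ∫|φ|² dz = A²·(√(π)·a^3/2).
So A² = (√(π)·a^3/2)^(−1).
With a = 2.46: A² = 0.07580 and A = 0.2753.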